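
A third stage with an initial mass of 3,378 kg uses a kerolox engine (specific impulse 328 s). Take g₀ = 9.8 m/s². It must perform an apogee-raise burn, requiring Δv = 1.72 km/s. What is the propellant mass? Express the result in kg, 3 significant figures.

propellant mass ≈ 1400 kg

v_e = Isp · g₀ = 328 × 9.8 = 3214.4 m/s.
m₀/m_f = exp(Δv / v_e) = exp(1720 / 3214.4) = exp(0.5351) = 1.7076.
m_f = 3,378 / 1.7076 = 1,978.22 kg, so propellant = m₀ − m_f = 3,378 − 1,978.22 = 1,399.78 kg.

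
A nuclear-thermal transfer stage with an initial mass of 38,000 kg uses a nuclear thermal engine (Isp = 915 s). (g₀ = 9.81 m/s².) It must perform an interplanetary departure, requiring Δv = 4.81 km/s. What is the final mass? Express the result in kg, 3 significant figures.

v_e = Isp · g₀ = 915 × 9.81 = 8976.1 m/s.
Using Δv = v_e ln(m₀/m_f): m₀/m_f = exp(Δv / v_e) = exp(4810 / 8976.1) = exp(0.5359) = 1.7089.
m_f = m₀ / 1.7089 = 38,000 / 1.7089 = 22,236.5 kg.

final mass ≈ 22200 kg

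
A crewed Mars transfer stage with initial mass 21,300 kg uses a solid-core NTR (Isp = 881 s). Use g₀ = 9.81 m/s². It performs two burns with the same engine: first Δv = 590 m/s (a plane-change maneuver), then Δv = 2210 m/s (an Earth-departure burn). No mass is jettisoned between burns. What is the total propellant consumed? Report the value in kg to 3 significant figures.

total propellant consumed ≈ 5890 kg

v_e = Isp · g₀ = 881 × 9.81 = 8642.6 m/s.
After the first burn: m = 21300 × exp(−590/8642.6) = 21300 × 0.93401 = 19,894.4 kg.
After the second burn: m = 19,894.4 × exp(−2210/8642.6) = 19,894.4 × 0.77437 = 15,405.6 kg.
Total propellant = m₀ − m_final = 21300 − 15,405.6 = 5,894.4 kg.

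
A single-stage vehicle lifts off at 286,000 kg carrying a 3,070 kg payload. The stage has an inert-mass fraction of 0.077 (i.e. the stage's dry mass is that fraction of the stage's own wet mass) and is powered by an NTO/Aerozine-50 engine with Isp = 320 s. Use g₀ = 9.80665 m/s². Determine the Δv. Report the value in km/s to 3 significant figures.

Stage wet mass = m₀ − payload = 286,000 − 3,070 = 282,930 kg.
Stage dry mass = ε × stage wet mass = 0.077 × 282,930 = 21,785.6 kg.
Burnout mass m_f = stage dry + payload = 21,785.6 + 3,070 = 24,855.6 kg.
v_e = Isp · g₀ = 320 × 9.80665 = 3138.1 m/s.
Δv = v_e · ln(286,000/24,855.6) = 3138.1 × ln(11.51) = 3138.1 × 2.4429 ≈ 7666 m/s.

Δv ≈ 7.67 km/s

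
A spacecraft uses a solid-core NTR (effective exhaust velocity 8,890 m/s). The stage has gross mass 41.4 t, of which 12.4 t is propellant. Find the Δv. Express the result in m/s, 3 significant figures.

Δv ≈ 3160 m/s

m_f = m₀ − m_prop = 41.4 − 12.4 = 29 t.
Rocket equation: Δv = v_e · ln(m₀/m_f) = 8890.0 × ln(1.428) = 8890.0 × 0.3560 ≈ 3164.7 m/s.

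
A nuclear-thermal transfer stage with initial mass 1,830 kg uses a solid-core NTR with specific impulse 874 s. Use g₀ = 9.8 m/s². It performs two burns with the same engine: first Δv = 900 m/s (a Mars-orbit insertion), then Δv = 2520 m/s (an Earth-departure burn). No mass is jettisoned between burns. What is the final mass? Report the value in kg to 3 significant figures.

final mass ≈ 1230 kg

v_e = Isp · g₀ = 874 × 9.8 = 8565.2 m/s.
After the first burn: m = 1830 × exp(−900/8565.2) = 1830 × 0.90026 = 1,647.48 kg.
After the second burn: m = 1,647.48 × exp(−2520/8565.2) = 1,647.48 × 0.74512 = 1,227.57 kg.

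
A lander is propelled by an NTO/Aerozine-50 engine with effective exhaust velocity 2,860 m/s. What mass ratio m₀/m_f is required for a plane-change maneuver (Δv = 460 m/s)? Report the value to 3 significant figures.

By the Tsiolkovsky rocket equation, m₀/m_f = exp(Δv / v_e) = exp(460 / 2860.0) = exp(0.1608) = 1.1745.

mass ratio ≈ 1.17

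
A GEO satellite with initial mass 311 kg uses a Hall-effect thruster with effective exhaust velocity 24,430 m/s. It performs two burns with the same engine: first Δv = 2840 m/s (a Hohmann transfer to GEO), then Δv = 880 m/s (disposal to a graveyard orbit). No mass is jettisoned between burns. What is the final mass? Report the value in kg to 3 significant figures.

final mass ≈ 267 kg

After the first burn: m = 311 × exp(−2840/24430.0) = 311 × 0.89025 = 276.868 kg.
After the second burn: m = 276.868 × exp(−880/24430.0) = 276.868 × 0.96462 = 267.072 kg.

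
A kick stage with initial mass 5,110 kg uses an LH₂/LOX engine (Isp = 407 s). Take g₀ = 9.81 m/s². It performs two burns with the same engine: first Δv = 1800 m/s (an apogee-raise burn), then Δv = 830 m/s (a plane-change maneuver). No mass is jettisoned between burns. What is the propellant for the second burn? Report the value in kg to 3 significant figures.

propellant for the second burn ≈ 611 kg

v_e = Isp · g₀ = 407 × 9.81 = 3992.7 m/s.
After the first burn: m = 5110 × exp(−1800/3992.7) = 5110 × 0.63710 = 3,255.58 kg.
After the second burn: m = 3,255.58 × exp(−830/3992.7) = 3,255.58 × 0.81230 = 2,644.51 kg.
Second-burn propellant = 3,255.58 − 2,644.51 = 611.07 kg.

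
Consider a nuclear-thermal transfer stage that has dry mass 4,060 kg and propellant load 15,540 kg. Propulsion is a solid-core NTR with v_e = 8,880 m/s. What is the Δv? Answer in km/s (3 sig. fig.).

Δv ≈ 14.0 km/s

m₀ = m_dry + m_prop = 4,060 + 15,540 = 19,600 kg.
Rocket equation: Δv = v_e · ln(m₀/m_f) = 8880.0 × ln(4.828) = 8880.0 × 1.5743 ≈ 13980.2 m/s.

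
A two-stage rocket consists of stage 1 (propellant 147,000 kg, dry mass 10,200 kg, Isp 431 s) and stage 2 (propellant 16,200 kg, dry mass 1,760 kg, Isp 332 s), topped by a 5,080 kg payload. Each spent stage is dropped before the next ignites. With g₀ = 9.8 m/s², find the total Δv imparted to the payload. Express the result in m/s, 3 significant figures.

Δv ≈ 11100 m/s

Ignition mass of stage 1 = 147,000+10,200 + 16,200+1,760 + 5,080 = 180,240 kg.
Stage 1: m₀ = 180,240 kg, m_f = 180,240 − 147,000 = 33,240 kg; Δv = 431×9.8×ln(5.422) = 4223.8×1.6905 ≈ 7140 m/s.
Stage 2: m₀ = 23,040 kg, m_f = 23,040 − 16,200 = 6,840 kg; Δv = 332×9.8×ln(3.368) = 3253.6×1.2144 ≈ 3951 m/s.
Total Δv = 7140 + 3951 = 11091 m/s.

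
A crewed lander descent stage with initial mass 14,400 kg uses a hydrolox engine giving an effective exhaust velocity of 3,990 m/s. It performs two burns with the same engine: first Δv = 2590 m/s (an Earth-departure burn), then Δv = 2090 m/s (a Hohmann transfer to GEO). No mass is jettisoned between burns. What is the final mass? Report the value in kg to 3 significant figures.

final mass ≈ 4460 kg

After the first burn: m = 14400 × exp(−2590/3990.0) = 14400 × 0.52250 = 7,524 kg.
After the second burn: m = 7,524 × exp(−2090/3990.0) = 7,524 × 0.59226 = 4,456.16 kg.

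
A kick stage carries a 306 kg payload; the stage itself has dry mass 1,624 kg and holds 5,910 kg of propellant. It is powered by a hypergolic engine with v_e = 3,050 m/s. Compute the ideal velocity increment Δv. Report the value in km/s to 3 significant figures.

Δv ≈ 4.28 km/s

m₀ = payload + dry + propellant = 306 + 1,624 + 5,910 = 7,840 kg.
m_f = payload + dry = 306 + 1,624 = 1,930 kg.
From the ideal rocket equation, Δv = v_e · ln(m₀/m_f) = 3050.0 × ln(4.062) = 3050.0 × 1.4017 ≈ 4275.2 m/s.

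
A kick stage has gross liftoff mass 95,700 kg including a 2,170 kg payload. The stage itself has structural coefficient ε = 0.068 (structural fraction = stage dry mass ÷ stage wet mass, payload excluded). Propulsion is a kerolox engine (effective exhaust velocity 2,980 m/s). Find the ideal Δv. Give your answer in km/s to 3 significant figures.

Stage wet mass = m₀ − payload = 95,700 − 2,170 = 93,530 kg.
Stage dry mass = ε × stage wet mass = 0.068 × 93,530 = 6,360.04 kg.
Burnout mass m_f = stage dry + payload = 6,360.04 + 2,170 = 8,530.04 kg.
Δv = v_e · ln(95,700/8,530.04) = 2980.0 × ln(11.22) = 2980.0 × 2.4176 ≈ 7205 m/s.

Δv ≈ 7.20 km/s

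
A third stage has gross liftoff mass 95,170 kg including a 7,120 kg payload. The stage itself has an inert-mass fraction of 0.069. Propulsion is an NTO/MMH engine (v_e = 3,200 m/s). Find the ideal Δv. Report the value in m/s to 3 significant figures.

Δv ≈ 6320 m/s

Stage wet mass = m₀ − payload = 95,170 − 7,120 = 88,050 kg.
Stage dry mass = ε × stage wet mass = 0.069 × 88,050 = 6,075.45 kg.
Burnout mass m_f = stage dry + payload = 6,075.45 + 7,120 = 13,195.45 kg.
Δv = v_e · ln(95,170/13,195.45) = 3200.0 × ln(7.212) = 3200.0 × 1.9758 ≈ 6323 m/s.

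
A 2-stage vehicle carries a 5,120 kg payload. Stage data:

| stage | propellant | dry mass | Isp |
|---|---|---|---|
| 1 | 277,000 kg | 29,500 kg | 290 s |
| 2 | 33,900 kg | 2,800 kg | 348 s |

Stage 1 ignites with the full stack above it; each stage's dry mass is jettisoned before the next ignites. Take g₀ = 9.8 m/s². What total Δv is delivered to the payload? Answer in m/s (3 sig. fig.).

Ignition mass of stage 1 = 277,000+29,500 + 33,900+2,800 + 5,120 = 348,320 kg.
Stage 1: m₀ = 348,320 kg, m_f = 348,320 − 277,000 = 71,320 kg; Δv = 290×9.8×ln(4.884) = 2842.0×1.5859 ≈ 4507 m/s.
Stage 2: m₀ = 41,820 kg, m_f = 41,820 − 33,900 = 7,920 kg; Δv = 348×9.8×ln(5.28) = 3410.4×1.6640 ≈ 5675 m/s.
Total Δv = 4507 + 5675 = 10182 m/s.

Δv ≈ 10200 m/s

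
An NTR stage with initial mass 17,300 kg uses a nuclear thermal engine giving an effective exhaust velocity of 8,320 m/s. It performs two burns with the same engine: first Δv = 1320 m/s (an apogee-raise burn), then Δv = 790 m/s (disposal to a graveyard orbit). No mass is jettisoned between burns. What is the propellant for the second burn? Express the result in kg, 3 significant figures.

After the first burn: m = 17300 × exp(−1320/8320.0) = 17300 × 0.85329 = 14,761.9 kg.
After the second burn: m = 14,761.9 × exp(−790/8320.0) = 14,761.9 × 0.90942 = 13,424.8 kg.
Second-burn propellant = 14,761.9 − 13,424.8 = 1,337.1 kg.

propellant for the second burn ≈ 1340 kg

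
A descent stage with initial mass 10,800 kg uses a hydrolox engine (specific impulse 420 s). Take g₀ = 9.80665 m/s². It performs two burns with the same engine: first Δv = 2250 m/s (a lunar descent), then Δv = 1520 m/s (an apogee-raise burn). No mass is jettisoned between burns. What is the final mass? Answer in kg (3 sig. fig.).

final mass ≈ 4320 kg

v_e = Isp · g₀ = 420 × 9.80665 = 4118.8 m/s.
After the first burn: m = 10800 × exp(−2250/4118.8) = 10800 × 0.57910 = 6,254.28 kg.
After the second burn: m = 6,254.28 × exp(−1520/4118.8) = 6,254.28 × 0.69140 = 4,324.21 kg.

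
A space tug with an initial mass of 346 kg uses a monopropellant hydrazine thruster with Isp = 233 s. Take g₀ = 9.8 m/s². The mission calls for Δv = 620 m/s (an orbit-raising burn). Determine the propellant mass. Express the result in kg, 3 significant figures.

propellant mass ≈ 82.3 kg

v_e = Isp · g₀ = 233 × 9.8 = 2283.4 m/s.
From the ideal rocket equation, m₀/m_f = exp(Δv / v_e) = exp(620 / 2283.4) = exp(0.2715) = 1.3120.
m_f = 346 / 1.3120 = 263.72 kg, so propellant = m₀ − m_f = 346 − 263.72 = 82.28 kg.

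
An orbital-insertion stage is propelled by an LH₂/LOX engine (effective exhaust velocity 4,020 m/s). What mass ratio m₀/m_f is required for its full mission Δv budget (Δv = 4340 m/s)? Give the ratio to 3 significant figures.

Using Δv = v_e ln(m₀/m_f): m₀/m_f = exp(Δv / v_e) = exp(4340 / 4020.0) = exp(1.0796) = 2.9435.

mass ratio ≈ 2.94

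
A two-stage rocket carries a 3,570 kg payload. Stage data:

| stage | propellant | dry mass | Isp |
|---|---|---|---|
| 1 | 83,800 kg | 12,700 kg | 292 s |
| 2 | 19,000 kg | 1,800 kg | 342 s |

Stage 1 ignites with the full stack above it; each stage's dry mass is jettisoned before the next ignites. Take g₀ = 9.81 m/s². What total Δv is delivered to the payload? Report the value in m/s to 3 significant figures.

Ignition mass of stage 1 = 83,800+12,700 + 19,000+1,800 + 3,570 = 120,870 kg.
Stage 1: m₀ = 120,870 kg, m_f = 120,870 − 83,800 = 37,070 kg; Δv = 292×9.81×ln(3.261) = 2864.5×1.1819 ≈ 3386 m/s.
Stage 2: m₀ = 24,370 kg, m_f = 24,370 − 19,000 = 5,370 kg; Δv = 342×9.81×ln(4.538) = 3355.0×1.5125 ≈ 5075 m/s.
Total Δv = 3386 + 5075 = 8461 m/s.

Δv ≈ 8460 m/s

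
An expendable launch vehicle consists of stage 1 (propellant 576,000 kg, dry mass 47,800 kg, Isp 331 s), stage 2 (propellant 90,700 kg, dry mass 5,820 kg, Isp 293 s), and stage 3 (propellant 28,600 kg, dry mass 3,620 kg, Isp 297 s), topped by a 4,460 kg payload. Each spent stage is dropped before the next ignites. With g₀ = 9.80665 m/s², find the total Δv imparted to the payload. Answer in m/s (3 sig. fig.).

Δv ≈ 12300 m/s

Ignition mass of stage 1 = 576,000+47,800 + 90,700+5,820 + 28,600+3,620 + 4,460 = 757,000 kg.
Stage 1: m₀ = 757,000 kg, m_f = 757,000 − 576,000 = 181,000 kg; Δv = 331×9.80665×ln(4.182) = 3246.0×1.4309 ≈ 4645 m/s.
Stage 2: m₀ = 133,200 kg, m_f = 133,200 − 90,700 = 42,500 kg; Δv = 293×9.80665×ln(3.134) = 2873.3×1.1423 ≈ 3282 m/s.
Stage 3: m₀ = 36,680 kg, m_f = 36,680 − 28,600 = 8,080 kg; Δv = 297×9.80665×ln(4.54) = 2912.6×1.5128 ≈ 4406 m/s.
Total Δv = 4645 + 3282 + 4406 = 12333 m/s.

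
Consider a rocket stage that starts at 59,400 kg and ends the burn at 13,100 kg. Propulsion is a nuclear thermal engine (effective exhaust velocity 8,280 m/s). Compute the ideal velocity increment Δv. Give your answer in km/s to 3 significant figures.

Δv ≈ 12.5 km/s

Using Δv = v_e ln(m₀/m_f): Δv = v_e · ln(m₀/m_f) = 8280.0 × ln(4.534) = 8280.0 × 1.5117 ≈ 12516.7 m/s.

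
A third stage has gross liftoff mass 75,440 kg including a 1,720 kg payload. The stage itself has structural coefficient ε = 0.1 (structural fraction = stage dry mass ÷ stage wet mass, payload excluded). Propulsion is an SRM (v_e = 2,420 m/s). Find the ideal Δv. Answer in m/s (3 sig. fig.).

Δv ≈ 5120 m/s

Stage wet mass = m₀ − payload = 75,440 − 1,720 = 73,720 kg.
Stage dry mass = ε × stage wet mass = 0.1 × 73,720 = 7,372 kg.
Burnout mass m_f = stage dry + payload = 7,372 + 1,720 = 9,092 kg.
Δv = v_e · ln(75,440/9,092) = 2420.0 × ln(8.297) = 2420.0 × 2.1159 ≈ 5121 m/s.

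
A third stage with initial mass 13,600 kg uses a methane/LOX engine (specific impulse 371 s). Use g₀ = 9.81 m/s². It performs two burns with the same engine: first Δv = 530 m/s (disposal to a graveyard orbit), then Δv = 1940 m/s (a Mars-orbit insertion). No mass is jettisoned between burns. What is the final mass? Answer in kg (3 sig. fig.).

v_e = Isp · g₀ = 371 × 9.81 = 3639.5 m/s.
After the first burn: m = 13600 × exp(−530/3639.5) = 13600 × 0.86448 = 11,756.9 kg.
After the second burn: m = 11,756.9 × exp(−1940/3639.5) = 11,756.9 × 0.58682 = 6,899.18 kg.

final mass ≈ 6900 kg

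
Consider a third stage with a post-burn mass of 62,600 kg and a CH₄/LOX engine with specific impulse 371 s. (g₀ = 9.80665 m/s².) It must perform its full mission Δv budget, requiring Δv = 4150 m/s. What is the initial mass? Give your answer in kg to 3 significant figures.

v_e = Isp · g₀ = 371 × 9.80665 = 3638.3 m/s.
Rocket equation: m₀/m_f = exp(Δv / v_e) = exp(4150 / 3638.3) = exp(1.1407) = 3.1288.
m₀ = m_f × 3.1288 = 62,600 × 3.1288 = 195,863 kg.

initial mass ≈ 196000 kg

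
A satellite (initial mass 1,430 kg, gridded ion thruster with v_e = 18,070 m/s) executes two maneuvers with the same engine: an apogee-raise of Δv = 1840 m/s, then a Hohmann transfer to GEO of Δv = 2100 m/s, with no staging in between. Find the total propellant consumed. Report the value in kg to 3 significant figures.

total propellant consumed ≈ 280 kg

After the first burn: m = 1430 × exp(−1840/18070.0) = 1430 × 0.90319 = 1,291.56 kg.
After the second burn: m = 1,291.56 × exp(−2100/18070.0) = 1,291.56 × 0.89028 = 1,149.85 kg.
Total propellant = m₀ − m_final = 1430 − 1,149.85 = 280.15 kg.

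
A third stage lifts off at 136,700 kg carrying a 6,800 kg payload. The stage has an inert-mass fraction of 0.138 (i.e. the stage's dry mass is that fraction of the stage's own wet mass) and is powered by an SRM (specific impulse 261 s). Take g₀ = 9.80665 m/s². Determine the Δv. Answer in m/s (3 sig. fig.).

Δv ≈ 4380 m/s

Stage wet mass = m₀ − payload = 136,700 − 6,800 = 129,900 kg.
Stage dry mass = ε × stage wet mass = 0.138 × 129,900 = 17,926.2 kg.
Burnout mass m_f = stage dry + payload = 17,926.2 + 6,800 = 24,726.2 kg.
v_e = Isp · g₀ = 261 × 9.80665 = 2559.5 m/s.
Δv = v_e · ln(136,700/24,726.2) = 2559.5 × ln(5.529) = 2559.5 × 1.7099 ≈ 4377 m/s.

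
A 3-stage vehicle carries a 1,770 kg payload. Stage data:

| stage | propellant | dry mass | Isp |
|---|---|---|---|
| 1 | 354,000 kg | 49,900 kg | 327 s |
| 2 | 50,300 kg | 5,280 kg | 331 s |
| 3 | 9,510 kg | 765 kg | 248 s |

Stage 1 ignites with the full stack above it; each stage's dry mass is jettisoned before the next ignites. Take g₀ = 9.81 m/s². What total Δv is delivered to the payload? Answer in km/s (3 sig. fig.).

Δv ≈ 12.7 km/s

Ignition mass of stage 1 = 354,000+49,900 + 50,300+5,280 + 9,510+765 + 1,770 = 471,525 kg.
Stage 1: m₀ = 471,525 kg, m_f = 471,525 − 354,000 = 117,525 kg; Δv = 327×9.81×ln(4.012) = 3207.9×1.3893 ≈ 4457 m/s.
Stage 2: m₀ = 67,625 kg, m_f = 67,625 − 50,300 = 17,325 kg; Δv = 331×9.81×ln(3.903) = 3247.1×1.3618 ≈ 4422 m/s.
Stage 3: m₀ = 12,045 kg, m_f = 12,045 − 9,510 = 2,535 kg; Δv = 248×9.81×ln(4.751) = 2432.9×1.5585 ≈ 3792 m/s.
Total Δv = 4457 + 4422 + 3792 = 12671 m/s.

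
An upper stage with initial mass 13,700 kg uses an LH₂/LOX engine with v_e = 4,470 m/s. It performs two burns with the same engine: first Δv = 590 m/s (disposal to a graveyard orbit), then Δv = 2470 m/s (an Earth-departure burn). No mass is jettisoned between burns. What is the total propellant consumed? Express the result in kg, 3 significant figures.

total propellant consumed ≈ 6790 kg

After the first burn: m = 13700 × exp(−590/4470.0) = 13700 × 0.87635 = 12,006 kg.
After the second burn: m = 12,006 × exp(−2470/4470.0) = 12,006 × 0.57547 = 6,909.09 kg.
Total propellant = m₀ − m_final = 13700 − 6,909.09 = 6,790.91 kg.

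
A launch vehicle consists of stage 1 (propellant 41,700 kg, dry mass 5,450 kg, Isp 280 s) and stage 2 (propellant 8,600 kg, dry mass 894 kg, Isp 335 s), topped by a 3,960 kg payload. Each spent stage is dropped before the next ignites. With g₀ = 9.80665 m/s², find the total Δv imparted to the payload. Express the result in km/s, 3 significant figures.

Ignition mass of stage 1 = 41,700+5,450 + 8,600+894 + 3,960 = 60,604 kg.
Stage 1: m₀ = 60,604 kg, m_f = 60,604 − 41,700 = 18,904 kg; Δv = 280×9.80665×ln(3.206) = 2745.9×1.1650 ≈ 3199 m/s.
Stage 2: m₀ = 13,454 kg, m_f = 13,454 − 8,600 = 4,854 kg; Δv = 335×9.80665×ln(2.772) = 3285.2×1.0195 ≈ 3349 m/s.
Total Δv = 3199 + 3349 = 6548 m/s.

Δv ≈ 6.55 km/s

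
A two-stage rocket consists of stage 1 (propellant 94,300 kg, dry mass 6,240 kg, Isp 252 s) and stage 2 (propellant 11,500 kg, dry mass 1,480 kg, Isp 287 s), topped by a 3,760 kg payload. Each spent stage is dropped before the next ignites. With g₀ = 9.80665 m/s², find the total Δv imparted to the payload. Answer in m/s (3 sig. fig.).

Δv ≈ 7300 m/s

Ignition mass of stage 1 = 94,300+6,240 + 11,500+1,480 + 3,760 = 117,280 kg.
Stage 1: m₀ = 117,280 kg, m_f = 117,280 − 94,300 = 22,980 kg; Δv = 252×9.80665×ln(5.104) = 2471.3×1.6299 ≈ 4028 m/s.
Stage 2: m₀ = 16,740 kg, m_f = 16,740 − 11,500 = 5,240 kg; Δv = 287×9.80665×ln(3.195) = 2814.5×1.1615 ≈ 3269 m/s.
Total Δv = 4028 + 3269 = 7297 m/s.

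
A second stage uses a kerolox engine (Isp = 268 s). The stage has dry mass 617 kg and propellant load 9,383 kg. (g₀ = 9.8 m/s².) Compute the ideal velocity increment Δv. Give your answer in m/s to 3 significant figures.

Δv ≈ 7320 m/s

v_e = Isp · g₀ = 268 × 9.8 = 2626.4 m/s.
m₀ = m_dry + m_prop = 617 + 9,383 = 10,000 kg.
By the Tsiolkovsky rocket equation, Δv = v_e · ln(m₀/m_f) = 2626.4 × ln(16.21) = 2626.4 × 2.7855 ≈ 7315.8 m/s.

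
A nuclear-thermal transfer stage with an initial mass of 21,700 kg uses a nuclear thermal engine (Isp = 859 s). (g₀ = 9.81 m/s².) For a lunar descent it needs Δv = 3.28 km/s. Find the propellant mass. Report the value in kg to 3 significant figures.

propellant mass ≈ 7000 kg

v_e = Isp · g₀ = 859 × 9.81 = 8426.8 m/s.
Using Δv = v_e ln(m₀/m_f): m₀/m_f = exp(Δv / v_e) = exp(3280 / 8426.8) = exp(0.3892) = 1.4759.
m_f = 21,700 / 1.4759 = 14,702.9 kg, so propellant = m₀ − m_f = 21,700 − 14,702.9 = 6,997.1 kg.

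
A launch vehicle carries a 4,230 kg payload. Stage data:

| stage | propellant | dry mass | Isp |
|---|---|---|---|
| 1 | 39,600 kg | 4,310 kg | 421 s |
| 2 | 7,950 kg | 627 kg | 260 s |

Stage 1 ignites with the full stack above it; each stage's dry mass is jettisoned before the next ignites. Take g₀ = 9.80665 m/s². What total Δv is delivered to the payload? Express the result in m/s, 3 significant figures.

Δv ≈ 7420 m/s

Ignition mass of stage 1 = 39,600+4,310 + 7,950+627 + 4,230 = 56,717 kg.
Stage 1: m₀ = 56,717 kg, m_f = 56,717 − 39,600 = 17,117 kg; Δv = 421×9.80665×ln(3.313) = 4128.6×1.1980 ≈ 4946 m/s.
Stage 2: m₀ = 12,807 kg, m_f = 12,807 − 7,950 = 4,857 kg; Δv = 260×9.80665×ln(2.637) = 2549.7×0.9696 ≈ 2472 m/s.
Total Δv = 4946 + 2472 = 7418 m/s.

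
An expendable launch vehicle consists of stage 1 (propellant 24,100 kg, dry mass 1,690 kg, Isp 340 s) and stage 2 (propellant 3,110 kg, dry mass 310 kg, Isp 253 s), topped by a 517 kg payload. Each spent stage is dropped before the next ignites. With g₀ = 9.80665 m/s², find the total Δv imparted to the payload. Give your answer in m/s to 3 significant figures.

Δv ≈ 9420 m/s

Ignition mass of stage 1 = 24,100+1,690 + 3,110+310 + 517 = 29,727 kg.
Stage 1: m₀ = 29,727 kg, m_f = 29,727 − 24,100 = 5,627 kg; Δv = 340×9.80665×ln(5.283) = 3334.3×1.6645 ≈ 5550 m/s.
Stage 2: m₀ = 3,937 kg, m_f = 3,937 − 3,110 = 827 kg; Δv = 253×9.80665×ln(4.761) = 2481.1×1.5604 ≈ 3871 m/s.
Total Δv = 5550 + 3871 = 9421 m/s.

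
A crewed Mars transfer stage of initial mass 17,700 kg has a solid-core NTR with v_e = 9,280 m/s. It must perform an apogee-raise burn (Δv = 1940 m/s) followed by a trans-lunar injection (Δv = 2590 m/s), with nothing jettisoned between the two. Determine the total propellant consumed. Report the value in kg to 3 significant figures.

After the first burn: m = 17700 × exp(−1940/9280.0) = 17700 × 0.81135 = 14,360.9 kg.
After the second burn: m = 14,360.9 × exp(−2590/9280.0) = 14,360.9 × 0.75647 = 10,863.6 kg.
Total propellant = m₀ − m_final = 17700 − 10,863.6 = 6,836.4 kg.

total propellant consumed ≈ 6840 kg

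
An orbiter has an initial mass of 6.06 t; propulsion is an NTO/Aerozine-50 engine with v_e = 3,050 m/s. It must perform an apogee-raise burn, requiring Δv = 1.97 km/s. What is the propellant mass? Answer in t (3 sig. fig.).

Rocket equation: m₀/m_f = exp(Δv / v_e) = exp(1970 / 3050.0) = exp(0.6459) = 1.9077.
m_f = 6.06 / 1.9077 = 3.1766 t, so propellant = m₀ − m_f = 6.06 − 3.1766 = 2.8834 t.

propellant mass ≈ 2.88 t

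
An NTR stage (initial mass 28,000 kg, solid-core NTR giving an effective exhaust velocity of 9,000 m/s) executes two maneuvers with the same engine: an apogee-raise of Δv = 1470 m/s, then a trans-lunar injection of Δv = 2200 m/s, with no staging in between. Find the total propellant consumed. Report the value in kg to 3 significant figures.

After the first burn: m = 28000 × exp(−1470/9000.0) = 28000 × 0.84931 = 23,780.7 kg.
After the second burn: m = 23,780.7 × exp(−2200/9000.0) = 23,780.7 × 0.78314 = 18,623.6 kg.
Total propellant = m₀ − m_final = 28000 − 18,623.6 = 9,376.4 kg.

total propellant consumed ≈ 9380 kg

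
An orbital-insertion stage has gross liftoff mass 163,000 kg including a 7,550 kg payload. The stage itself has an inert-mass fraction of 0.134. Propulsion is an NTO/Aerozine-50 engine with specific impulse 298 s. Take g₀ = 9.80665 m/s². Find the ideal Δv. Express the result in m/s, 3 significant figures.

Δv ≈ 5110 m/s

Stage wet mass = m₀ − payload = 163,000 − 7,550 = 155,450 kg.
Stage dry mass = ε × stage wet mass = 0.134 × 155,450 = 20,830.3 kg.
Burnout mass m_f = stage dry + payload = 20,830.3 + 7,550 = 28,380.3 kg.
v_e = Isp · g₀ = 298 × 9.80665 = 2922.4 m/s.
Using Δv = v_e ln(m₀/m_f): Δv = v_e · ln(163,000/28,380.3) = 2922.4 × ln(5.743) = 2922.4 × 1.7481 ≈ 5108 m/s.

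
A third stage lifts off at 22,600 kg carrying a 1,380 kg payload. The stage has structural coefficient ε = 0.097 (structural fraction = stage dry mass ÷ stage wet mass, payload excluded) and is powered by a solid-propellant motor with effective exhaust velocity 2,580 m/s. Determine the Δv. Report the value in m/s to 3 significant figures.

Stage wet mass = m₀ − payload = 22,600 − 1,380 = 21,220 kg.
Stage dry mass = ε × stage wet mass = 0.097 × 21,220 = 2,058.34 kg.
Burnout mass m_f = stage dry + payload = 2,058.34 + 1,380 = 3,438.34 kg.
Δv = v_e · ln(22,600/3,438.34) = 2580.0 × ln(6.573) = 2580.0 × 1.8830 ≈ 4858 m/s.

Δv ≈ 4860 m/s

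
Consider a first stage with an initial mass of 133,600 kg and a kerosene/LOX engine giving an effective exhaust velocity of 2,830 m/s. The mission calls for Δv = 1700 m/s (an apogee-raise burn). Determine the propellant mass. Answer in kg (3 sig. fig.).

propellant mass ≈ 60300 kg

m₀/m_f = exp(Δv / v_e) = exp(1700 / 2830.0) = exp(0.6007) = 1.8234.
m_f = 133,600 / 1.8234 = 73,269.7 kg, so propellant = m₀ − m_f = 133,600 − 73,269.7 = 60,330.3 kg.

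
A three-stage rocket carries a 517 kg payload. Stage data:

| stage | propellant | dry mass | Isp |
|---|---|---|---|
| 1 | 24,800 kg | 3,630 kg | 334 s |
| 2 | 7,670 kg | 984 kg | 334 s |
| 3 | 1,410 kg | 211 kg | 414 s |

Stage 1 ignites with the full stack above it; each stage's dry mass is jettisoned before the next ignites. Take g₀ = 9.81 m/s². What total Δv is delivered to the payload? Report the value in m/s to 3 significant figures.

Δv ≈ 11700 m/s

Ignition mass of stage 1 = 24,800+3,630 + 7,670+984 + 1,410+211 + 517 = 39,222 kg.
Stage 1: m₀ = 39,222 kg, m_f = 39,222 − 24,800 = 14,422 kg; Δv = 334×9.81×ln(2.72) = 3276.5×1.0005 ≈ 3278 m/s.
Stage 2: m₀ = 10,792 kg, m_f = 10,792 − 7,670 = 3,122 kg; Δv = 334×9.81×ln(3.457) = 3276.5×1.2403 ≈ 4064 m/s.
Stage 3: m₀ = 2,138 kg, m_f = 2,138 − 1,410 = 728 kg; Δv = 414×9.81×ln(2.937) = 4061.3×1.0773 ≈ 4375 m/s.
Total Δv = 3278 + 4064 + 4375 = 11717 m/s.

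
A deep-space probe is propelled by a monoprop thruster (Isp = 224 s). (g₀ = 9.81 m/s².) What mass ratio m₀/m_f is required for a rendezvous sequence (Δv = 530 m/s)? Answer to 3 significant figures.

v_e = Isp · g₀ = 224 × 9.81 = 2197.4 m/s.
m₀/m_f = exp(Δv / v_e) = exp(530 / 2197.4) = exp(0.2412) = 1.2728.

mass ratio ≈ 1.27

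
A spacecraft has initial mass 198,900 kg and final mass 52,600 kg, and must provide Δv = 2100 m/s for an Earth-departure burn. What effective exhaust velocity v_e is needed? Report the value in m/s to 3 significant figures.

ln(m₀/m_f) = ln(198900/52600) = ln(3.781) = 1.3301.
v_e = Δv / ln(m₀/m_f) = 2100 / 1.3301 = 1578.8 m/s.

v_e ≈ 1580 m/s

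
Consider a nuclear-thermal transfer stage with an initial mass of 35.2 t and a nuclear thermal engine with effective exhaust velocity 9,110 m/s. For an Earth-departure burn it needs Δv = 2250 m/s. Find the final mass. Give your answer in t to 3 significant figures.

By the Tsiolkovsky rocket equation, m₀/m_f = exp(Δv / v_e) = exp(2250 / 9110.0) = exp(0.2470) = 1.2802.
m_f = m₀ / 1.2802 = 35.2 / 1.2802 = 27.4957 t.

final mass ≈ 27.5 t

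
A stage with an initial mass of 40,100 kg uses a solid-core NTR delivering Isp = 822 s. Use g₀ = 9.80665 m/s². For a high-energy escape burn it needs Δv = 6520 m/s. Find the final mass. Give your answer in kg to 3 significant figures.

final mass ≈ 17900 kg

v_e = Isp · g₀ = 822 × 9.80665 = 8061.1 m/s.
m₀/m_f = exp(Δv / v_e) = exp(6520 / 8061.1) = exp(0.8088) = 2.2453.
m_f = m₀ / 2.2453 = 40,100 / 2.2453 = 17,859.5 kg.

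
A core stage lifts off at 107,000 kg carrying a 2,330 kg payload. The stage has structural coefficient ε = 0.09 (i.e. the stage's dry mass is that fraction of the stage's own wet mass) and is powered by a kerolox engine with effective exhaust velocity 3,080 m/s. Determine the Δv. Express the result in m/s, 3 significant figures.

Δv ≈ 6800 m/s

Stage wet mass = m₀ − payload = 107,000 − 2,330 = 104,670 kg.
Stage dry mass = ε × stage wet mass = 0.09 × 104,670 = 9,420.3 kg.
Burnout mass m_f = stage dry + payload = 9,420.3 + 2,330 = 11,750.3 kg.
By the Tsiolkovsky rocket equation, Δv = v_e · ln(107,000/11,750.3) = 3080.0 × ln(9.106) = 3080.0 × 2.2090 ≈ 6804 m/s.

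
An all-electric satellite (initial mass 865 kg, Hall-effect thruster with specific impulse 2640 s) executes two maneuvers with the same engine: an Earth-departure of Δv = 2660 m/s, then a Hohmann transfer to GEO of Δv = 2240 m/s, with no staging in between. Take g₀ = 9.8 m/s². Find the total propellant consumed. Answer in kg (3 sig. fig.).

total propellant consumed ≈ 149 kg

v_e = Isp · g₀ = 2640 × 9.8 = 25872.0 m/s.
After the first burn: m = 865 × exp(−2660/25872.0) = 865 × 0.90229 = 780.481 kg.
After the second burn: m = 780.481 × exp(−2240/25872.0) = 780.481 × 0.91706 = 715.748 kg.
Total propellant = m₀ − m_final = 865 − 715.748 = 149.252 kg.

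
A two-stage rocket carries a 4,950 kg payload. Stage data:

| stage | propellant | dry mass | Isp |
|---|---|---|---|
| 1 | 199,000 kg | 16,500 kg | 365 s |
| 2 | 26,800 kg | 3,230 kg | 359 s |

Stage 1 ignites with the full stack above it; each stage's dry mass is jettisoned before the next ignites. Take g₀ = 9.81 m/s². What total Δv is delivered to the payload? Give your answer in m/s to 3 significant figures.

Ignition mass of stage 1 = 199,000+16,500 + 26,800+3,230 + 4,950 = 250,480 kg.
Stage 1: m₀ = 250,480 kg, m_f = 250,480 − 199,000 = 51,480 kg; Δv = 365×9.81×ln(4.866) = 3580.7×1.5822 ≈ 5665 m/s.
Stage 2: m₀ = 34,980 kg, m_f = 34,980 − 26,800 = 8,180 kg; Δv = 359×9.81×ln(4.276) = 3521.8×1.4531 ≈ 5117 m/s.
Total Δv = 5665 + 5117 = 10782 m/s.

Δv ≈ 10800 m/s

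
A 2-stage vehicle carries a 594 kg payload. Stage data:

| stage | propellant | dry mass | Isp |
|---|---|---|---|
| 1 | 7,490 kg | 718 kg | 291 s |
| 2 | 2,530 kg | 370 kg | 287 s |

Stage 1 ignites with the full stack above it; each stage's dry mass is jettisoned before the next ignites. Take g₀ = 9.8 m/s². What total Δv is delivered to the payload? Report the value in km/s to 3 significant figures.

Δv ≈ 6.54 km/s

Ignition mass of stage 1 = 7,490+718 + 2,530+370 + 594 = 11,702 kg.
Stage 1: m₀ = 11,702 kg, m_f = 11,702 − 7,490 = 4,212 kg; Δv = 291×9.8×ln(2.778) = 2851.8×1.0218 ≈ 2914 m/s.
Stage 2: m₀ = 3,494 kg, m_f = 3,494 − 2,530 = 964 kg; Δv = 287×9.8×ln(3.624) = 2812.6×1.2877 ≈ 3622 m/s.
Total Δv = 2914 + 3622 = 6536 m/s.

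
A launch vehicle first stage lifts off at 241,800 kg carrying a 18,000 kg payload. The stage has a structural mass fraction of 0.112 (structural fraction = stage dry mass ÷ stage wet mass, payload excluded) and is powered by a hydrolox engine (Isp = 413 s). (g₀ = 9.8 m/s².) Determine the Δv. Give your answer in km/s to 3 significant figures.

Δv ≈ 6.98 km/s

Stage wet mass = m₀ − payload = 241,800 − 18,000 = 223,800 kg.
Stage dry mass = ε × stage wet mass = 0.112 × 223,800 = 25,065.6 kg.
Burnout mass m_f = stage dry + payload = 25,065.6 + 18,000 = 43,065.6 kg.
v_e = Isp · g₀ = 413 × 9.8 = 4047.4 m/s.
Rocket equation: Δv = v_e · ln(241,800/43,065.6) = 4047.4 × ln(5.615) = 4047.4 × 1.7254 ≈ 6983 m/s.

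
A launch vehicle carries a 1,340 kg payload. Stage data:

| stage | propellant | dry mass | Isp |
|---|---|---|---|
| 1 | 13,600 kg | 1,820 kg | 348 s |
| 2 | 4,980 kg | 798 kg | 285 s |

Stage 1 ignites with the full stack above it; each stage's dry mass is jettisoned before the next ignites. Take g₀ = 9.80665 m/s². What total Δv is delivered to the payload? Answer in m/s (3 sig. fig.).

Ignition mass of stage 1 = 13,600+1,820 + 4,980+798 + 1,340 = 22,538 kg.
Stage 1: m₀ = 22,538 kg, m_f = 22,538 − 13,600 = 8,938 kg; Δv = 348×9.80665×ln(2.522) = 3412.7×0.9249 ≈ 3156 m/s.
Stage 2: m₀ = 7,118 kg, m_f = 7,118 − 4,980 = 2,138 kg; Δv = 285×9.80665×ln(3.329) = 2794.9×1.2028 ≈ 3362 m/s.
Total Δv = 3156 + 3362 = 6518 m/s.

Δv ≈ 6520 m/s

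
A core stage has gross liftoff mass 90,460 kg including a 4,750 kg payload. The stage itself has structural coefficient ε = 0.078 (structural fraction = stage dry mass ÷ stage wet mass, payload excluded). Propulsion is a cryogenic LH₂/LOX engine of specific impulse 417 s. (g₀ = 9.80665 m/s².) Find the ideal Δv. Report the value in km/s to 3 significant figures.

Δv ≈ 8.46 km/s

Stage wet mass = m₀ − payload = 90,460 − 4,750 = 85,710 kg.
Stage dry mass = ε × stage wet mass = 0.078 × 85,710 = 6,685.38 kg.
Burnout mass m_f = stage dry + payload = 6,685.38 + 4,750 = 11,435.38 kg.
v_e = Isp · g₀ = 417 × 9.80665 = 4089.4 m/s.
Δv = v_e · ln(90,460/11,435.38) = 4089.4 × ln(7.911) = 4089.4 × 2.0682 ≈ 8458 m/s.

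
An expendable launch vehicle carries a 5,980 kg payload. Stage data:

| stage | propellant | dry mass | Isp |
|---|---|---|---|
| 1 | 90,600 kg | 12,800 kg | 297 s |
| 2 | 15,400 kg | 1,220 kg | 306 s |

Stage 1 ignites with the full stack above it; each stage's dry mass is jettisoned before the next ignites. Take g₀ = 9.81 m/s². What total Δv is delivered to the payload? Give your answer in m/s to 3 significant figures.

Δv ≈ 7130 m/s

Ignition mass of stage 1 = 90,600+12,800 + 15,400+1,220 + 5,980 = 126,000 kg.
Stage 1: m₀ = 126,000 kg, m_f = 126,000 − 90,600 = 35,400 kg; Δv = 297×9.81×ln(3.559) = 2913.6×1.2696 ≈ 3699 m/s.
Stage 2: m₀ = 22,600 kg, m_f = 22,600 − 15,400 = 7,200 kg; Δv = 306×9.81×ln(3.139) = 3001.9×1.1439 ≈ 3434 m/s.
Total Δv = 3699 + 3434 = 7133 m/s.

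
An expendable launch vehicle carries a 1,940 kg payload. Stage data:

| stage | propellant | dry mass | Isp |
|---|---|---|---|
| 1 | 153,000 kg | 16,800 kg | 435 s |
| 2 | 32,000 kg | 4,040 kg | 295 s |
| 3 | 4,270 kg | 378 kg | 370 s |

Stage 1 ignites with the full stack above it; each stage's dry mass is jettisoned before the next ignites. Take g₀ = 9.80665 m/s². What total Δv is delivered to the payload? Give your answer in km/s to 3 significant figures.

Ignition mass of stage 1 = 153,000+16,800 + 32,000+4,040 + 4,270+378 + 1,940 = 212,428 kg.
Stage 1: m₀ = 212,428 kg, m_f = 212,428 − 153,000 = 59,428 kg; Δv = 435×9.80665×ln(3.575) = 4265.9×1.2738 ≈ 5434 m/s.
Stage 2: m₀ = 42,628 kg, m_f = 42,628 − 32,000 = 10,628 kg; Δv = 295×9.80665×ln(4.011) = 2893.0×1.3890 ≈ 4018 m/s.
Stage 3: m₀ = 6,588 kg, m_f = 6,588 − 4,270 = 2,318 kg; Δv = 370×9.80665×ln(2.842) = 3628.5×1.0445 ≈ 3790 m/s.
Total Δv = 5434 + 4018 + 3790 = 13242 m/s.

Δv ≈ 13.2 km/s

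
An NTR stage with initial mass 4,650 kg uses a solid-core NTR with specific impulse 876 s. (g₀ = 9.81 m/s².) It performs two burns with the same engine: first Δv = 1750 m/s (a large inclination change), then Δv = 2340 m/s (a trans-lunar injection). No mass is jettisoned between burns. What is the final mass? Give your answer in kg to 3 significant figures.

final mass ≈ 2890 kg

v_e = Isp · g₀ = 876 × 9.81 = 8593.6 m/s.
After the first burn: m = 4650 × exp(−1750/8593.6) = 4650 × 0.81576 = 3,793.28 kg.
After the second burn: m = 3,793.28 × exp(−2340/8593.6) = 3,793.28 × 0.76163 = 2,889.08 kg.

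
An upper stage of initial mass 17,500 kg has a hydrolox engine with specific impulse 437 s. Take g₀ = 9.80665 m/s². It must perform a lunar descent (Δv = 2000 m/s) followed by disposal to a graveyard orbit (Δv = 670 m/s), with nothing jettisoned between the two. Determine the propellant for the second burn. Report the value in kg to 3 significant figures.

v_e = Isp · g₀ = 437 × 9.80665 = 4285.5 m/s.
After the first burn: m = 17500 × exp(−2000/4285.5) = 17500 × 0.62707 = 10,973.7 kg.
After the second burn: m = 10,973.7 × exp(−670/4285.5) = 10,973.7 × 0.85527 = 9,385.48 kg.
Second-burn propellant = 10,973.7 − 9,385.48 = 1,588.22 kg.

propellant for the second burn ≈ 1590 kg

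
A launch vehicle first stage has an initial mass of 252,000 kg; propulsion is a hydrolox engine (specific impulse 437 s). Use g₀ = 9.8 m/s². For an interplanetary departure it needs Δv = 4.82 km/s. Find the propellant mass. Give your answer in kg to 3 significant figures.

propellant mass ≈ 170000 kg

v_e = Isp · g₀ = 437 × 9.8 = 4282.6 m/s.
m₀/m_f = exp(Δv / v_e) = exp(4820 / 4282.6) = exp(1.1255) = 3.0817.
m_f = 252,000 / 3.0817 = 81,773 kg, so propellant = m₀ − m_f = 252,000 − 81,773 = 170,227 kg.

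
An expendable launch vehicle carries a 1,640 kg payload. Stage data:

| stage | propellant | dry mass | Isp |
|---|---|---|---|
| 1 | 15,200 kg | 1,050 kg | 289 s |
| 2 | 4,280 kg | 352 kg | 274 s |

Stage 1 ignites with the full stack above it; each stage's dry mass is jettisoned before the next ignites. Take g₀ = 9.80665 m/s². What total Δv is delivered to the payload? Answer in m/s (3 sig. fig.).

Ignition mass of stage 1 = 15,200+1,050 + 4,280+352 + 1,640 = 22,522 kg.
Stage 1: m₀ = 22,522 kg, m_f = 22,522 − 15,200 = 7,322 kg; Δv = 289×9.80665×ln(3.076) = 2834.1×1.1236 ≈ 3184 m/s.
Stage 2: m₀ = 6,272 kg, m_f = 6,272 − 4,280 = 1,992 kg; Δv = 274×9.80665×ln(3.149) = 2687.0×1.1470 ≈ 3082 m/s.
Total Δv = 3184 + 3082 = 6266 m/s.

Δv ≈ 6270 m/s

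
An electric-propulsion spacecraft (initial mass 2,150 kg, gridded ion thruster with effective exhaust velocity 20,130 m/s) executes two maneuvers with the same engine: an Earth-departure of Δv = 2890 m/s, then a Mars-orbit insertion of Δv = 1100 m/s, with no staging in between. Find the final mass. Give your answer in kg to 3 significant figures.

After the first burn: m = 2150 × exp(−2890/20130.0) = 2150 × 0.86626 = 1,862.46 kg.
After the second burn: m = 1,862.46 × exp(−1100/20130.0) = 1,862.46 × 0.94682 = 1,763.41 kg.

final mass ≈ 1760 kg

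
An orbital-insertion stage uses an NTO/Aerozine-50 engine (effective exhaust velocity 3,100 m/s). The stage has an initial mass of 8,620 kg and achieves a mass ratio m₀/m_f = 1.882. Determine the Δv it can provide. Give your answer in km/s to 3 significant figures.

Δv ≈ 1.96 km/s

Δv = v_e · ln(1.882) = 3100.0 × 0.6323 ≈ 1960.2 m/s.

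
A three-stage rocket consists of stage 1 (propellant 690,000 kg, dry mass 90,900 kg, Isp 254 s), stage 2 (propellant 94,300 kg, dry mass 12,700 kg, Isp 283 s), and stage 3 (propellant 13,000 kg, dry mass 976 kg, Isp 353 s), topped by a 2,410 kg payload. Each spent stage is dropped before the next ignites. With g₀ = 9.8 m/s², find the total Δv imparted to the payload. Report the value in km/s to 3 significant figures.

Ignition mass of stage 1 = 690,000+90,900 + 94,300+12,700 + 13,000+976 + 2,410 = 904,286 kg.
Stage 1: m₀ = 904,286 kg, m_f = 904,286 − 690,000 = 214,286 kg; Δv = 254×9.8×ln(4.22) = 2489.2×1.4398 ≈ 3584 m/s.
Stage 2: m₀ = 123,386 kg, m_f = 123,386 − 94,300 = 29,086 kg; Δv = 283×9.8×ln(4.242) = 2773.4×1.4451 ≈ 4008 m/s.
Stage 3: m₀ = 16,386 kg, m_f = 16,386 − 13,000 = 3,386 kg; Δv = 353×9.8×ln(4.839) = 3459.4×1.5768 ≈ 5455 m/s.
Total Δv = 3584 + 4008 + 5455 = 13047 m/s.

Δv ≈ 13.0 km/s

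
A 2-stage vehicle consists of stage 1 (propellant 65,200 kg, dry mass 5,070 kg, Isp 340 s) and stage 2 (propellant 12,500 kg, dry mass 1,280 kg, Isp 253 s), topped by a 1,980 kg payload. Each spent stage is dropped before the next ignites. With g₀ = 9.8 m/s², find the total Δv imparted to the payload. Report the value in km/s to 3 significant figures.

Ignition mass of stage 1 = 65,200+5,070 + 12,500+1,280 + 1,980 = 86,030 kg.
Stage 1: m₀ = 86,030 kg, m_f = 86,030 − 65,200 = 20,830 kg; Δv = 340×9.8×ln(4.13) = 3332.0×1.4183 ≈ 4726 m/s.
Stage 2: m₀ = 15,760 kg, m_f = 15,760 − 12,500 = 3,260 kg; Δv = 253×9.8×ln(4.834) = 2479.4×1.5757 ≈ 3907 m/s.
Total Δv = 4726 + 3907 = 8633 m/s.

Δv ≈ 8.63 km/s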